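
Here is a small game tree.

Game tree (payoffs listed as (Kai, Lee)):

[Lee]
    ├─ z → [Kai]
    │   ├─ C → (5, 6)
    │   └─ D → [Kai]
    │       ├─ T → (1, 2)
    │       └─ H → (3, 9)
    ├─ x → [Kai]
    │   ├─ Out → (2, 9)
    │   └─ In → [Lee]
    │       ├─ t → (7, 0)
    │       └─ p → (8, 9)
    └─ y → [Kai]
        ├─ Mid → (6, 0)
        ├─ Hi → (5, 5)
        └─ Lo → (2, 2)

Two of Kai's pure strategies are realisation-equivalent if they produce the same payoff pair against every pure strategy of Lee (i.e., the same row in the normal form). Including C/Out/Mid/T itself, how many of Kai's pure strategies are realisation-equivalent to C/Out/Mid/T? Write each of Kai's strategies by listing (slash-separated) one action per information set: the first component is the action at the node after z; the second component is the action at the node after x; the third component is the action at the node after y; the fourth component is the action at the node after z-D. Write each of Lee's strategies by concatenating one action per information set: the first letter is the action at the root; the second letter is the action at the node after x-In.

Row for C/Out/Mid/T (columns zt, zp, xt, xp, yt, yp): (5,6) (5,6) (2,9) (2,9) (6,0) (6,0).
Under C/Out/Mid/T, Kai's choice at the node after z-D can never be reached regardless of what Lee does, so varying those choices leaves every outcome unchanged.
Holding the reachable choices fixed and varying the unreachable one freely already gives 2 equivalent strategies.
No other strategy reproduces this row, so those 2 are the full class: C/Out/Mid/T, C/Out/Mid/H.

2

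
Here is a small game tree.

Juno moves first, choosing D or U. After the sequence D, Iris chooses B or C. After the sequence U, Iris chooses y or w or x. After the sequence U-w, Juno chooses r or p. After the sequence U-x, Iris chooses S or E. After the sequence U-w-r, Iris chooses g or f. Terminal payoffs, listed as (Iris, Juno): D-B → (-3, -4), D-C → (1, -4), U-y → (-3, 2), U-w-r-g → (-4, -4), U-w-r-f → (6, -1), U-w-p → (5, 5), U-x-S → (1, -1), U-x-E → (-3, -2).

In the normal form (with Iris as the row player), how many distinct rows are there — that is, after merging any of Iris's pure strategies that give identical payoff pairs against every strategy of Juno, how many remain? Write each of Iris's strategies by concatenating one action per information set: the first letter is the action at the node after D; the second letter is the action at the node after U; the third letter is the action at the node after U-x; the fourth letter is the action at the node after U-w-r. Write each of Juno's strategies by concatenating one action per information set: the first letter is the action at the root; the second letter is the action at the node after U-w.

10

Iris has 24 pure strategies: BySg, BySf, ByEg, ByEf, BwSg, BwSf, BwEg, BwEf, BxSg, BxSf, BxEg, BxEf, CySg, CySf, CyEg, CyEf, CwSg, CwSf, CwEg, CwEf, CxSg, CxSf, CxEg, CxEf. Columns: Dr, Dp, Ur, Up.
{BySg, BySf, ByEg, ByEf} → row (-3,-4) (-3,-4) (-3,2) (-3,2)
{BwSg, BwEg} → row (-3,-4) (-3,-4) (-4,-4) (5,5)
{BwSf, BwEf} → row (-3,-4) (-3,-4) (6,-1) (5,5)
{BxSg, BxSf} → row (-3,-4) (-3,-4) (1,-1) (1,-1)
{BxEg, BxEf} → row (-3,-4) (-3,-4) (-3,-2) (-3,-2)
{CySg, CySf, CyEg, CyEf} → row (1,-4) (1,-4) (-3,2) (-3,2)
{CwSg, CwEg} → row (1,-4) (1,-4) (-4,-4) (5,5)
{CwSf, CwEf} → row (1,-4) (1,-4) (6,-1) (5,5)
{CxSg, CxSf} → row (1,-4) (1,-4) (1,-1) (1,-1)
{CxEg, CxEf} → row (1,-4) (1,-4) (-3,-2) (-3,-2)
That's 10 distinct rows out of 24 strategies.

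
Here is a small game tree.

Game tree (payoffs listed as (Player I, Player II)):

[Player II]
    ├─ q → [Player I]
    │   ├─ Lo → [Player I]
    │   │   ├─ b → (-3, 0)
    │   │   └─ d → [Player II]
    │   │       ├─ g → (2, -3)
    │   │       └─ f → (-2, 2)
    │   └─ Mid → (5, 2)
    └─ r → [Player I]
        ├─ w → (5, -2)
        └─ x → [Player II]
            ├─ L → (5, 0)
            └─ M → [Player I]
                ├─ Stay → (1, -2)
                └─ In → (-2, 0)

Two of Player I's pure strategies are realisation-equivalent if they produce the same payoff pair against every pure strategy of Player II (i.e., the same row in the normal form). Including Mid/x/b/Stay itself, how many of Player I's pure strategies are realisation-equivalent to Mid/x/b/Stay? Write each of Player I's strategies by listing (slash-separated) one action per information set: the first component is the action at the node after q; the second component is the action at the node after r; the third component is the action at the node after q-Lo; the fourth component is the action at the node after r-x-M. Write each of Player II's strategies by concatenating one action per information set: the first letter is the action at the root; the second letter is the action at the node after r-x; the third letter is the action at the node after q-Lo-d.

2

Row for Mid/x/b/Stay (columns qLg, qLf, qMg, qMf, rLg, rLf, rMg, rMf): (5,2) (5,2) (5,2) (5,2) (5,0) (5,0) (1,-2) (1,-2).
Under Mid/x/b/Stay, Player I's choice at the node after q-Lo can never be reached regardless of what Player II does, so varying those choices leaves every outcome unchanged.
Holding the reachable choices fixed and varying the unreachable one freely already gives 2 equivalent strategies.
No other strategy reproduces this row, so those 2 are the full class: Mid/x/b/Stay, Mid/x/d/Stay.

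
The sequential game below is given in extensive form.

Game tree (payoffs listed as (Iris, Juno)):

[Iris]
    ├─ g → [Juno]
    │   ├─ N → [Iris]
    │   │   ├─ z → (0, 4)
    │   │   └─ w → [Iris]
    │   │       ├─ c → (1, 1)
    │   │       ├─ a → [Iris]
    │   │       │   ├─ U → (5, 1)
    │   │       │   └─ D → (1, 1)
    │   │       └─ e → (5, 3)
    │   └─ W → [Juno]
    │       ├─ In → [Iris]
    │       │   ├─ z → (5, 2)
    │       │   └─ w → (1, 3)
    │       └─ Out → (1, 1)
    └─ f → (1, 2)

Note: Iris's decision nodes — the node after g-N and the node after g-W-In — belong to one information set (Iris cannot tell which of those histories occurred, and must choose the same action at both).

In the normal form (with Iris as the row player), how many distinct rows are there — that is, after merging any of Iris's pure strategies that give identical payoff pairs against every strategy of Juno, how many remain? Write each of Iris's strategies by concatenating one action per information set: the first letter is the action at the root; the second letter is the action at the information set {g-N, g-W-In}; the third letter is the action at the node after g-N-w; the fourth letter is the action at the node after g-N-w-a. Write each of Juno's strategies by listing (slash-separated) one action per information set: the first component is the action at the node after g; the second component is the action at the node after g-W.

Iris has 24 pure strategies: gzcU, gzcD, gzaU, gzaD, gzeU, gzeD, gwcU, gwcD, gwaU, gwaD, gweU, gweD, fzcU, fzcD, fzaU, fzaD, fzeU, fzeD, fwcU, fwcD, fwaU, fwaD, fweU, fweD. Columns: N/In, N/Out, W/In, W/Out.
{gzcU, gzcD, gzaU, gzaD, gzeU, gzeD} → row (0,4) (0,4) (5,2) (1,1)
{gwcU, gwcD, gwaD} → row (1,1) (1,1) (1,3) (1,1)
{gwaU} → row (5,1) (5,1) (1,3) (1,1)
{gweU, gweD} → row (5,3) (5,3) (1,3) (1,1)
{fzcU, fzcD, fzaU, fzaD, fzeU, fzeD, fwcU, fwcD, fwaU, fwaD, fweU, fweD} → row (1,2) (1,2) (1,2) (1,2)
That's 5 distinct rows out of 24 strategies.

5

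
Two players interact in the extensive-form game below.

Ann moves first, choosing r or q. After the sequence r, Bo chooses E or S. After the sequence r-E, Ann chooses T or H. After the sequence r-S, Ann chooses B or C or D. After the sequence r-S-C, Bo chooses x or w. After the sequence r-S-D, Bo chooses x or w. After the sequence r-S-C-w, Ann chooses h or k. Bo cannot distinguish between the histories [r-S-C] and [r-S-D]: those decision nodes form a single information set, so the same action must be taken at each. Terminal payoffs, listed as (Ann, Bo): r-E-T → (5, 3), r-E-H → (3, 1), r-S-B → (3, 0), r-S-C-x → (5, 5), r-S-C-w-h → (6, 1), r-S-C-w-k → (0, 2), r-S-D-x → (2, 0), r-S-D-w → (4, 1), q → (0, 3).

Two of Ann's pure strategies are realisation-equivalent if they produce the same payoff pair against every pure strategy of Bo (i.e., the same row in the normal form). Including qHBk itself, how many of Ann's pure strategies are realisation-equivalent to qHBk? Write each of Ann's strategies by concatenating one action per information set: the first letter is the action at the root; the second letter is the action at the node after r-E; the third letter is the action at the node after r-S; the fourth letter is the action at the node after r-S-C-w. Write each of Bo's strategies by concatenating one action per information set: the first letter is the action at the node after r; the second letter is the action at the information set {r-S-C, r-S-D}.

Row for qHBk (columns Ex, Ew, Sx, Sw): (0,3) (0,3) (0,3) (0,3).
Under qHBk, Ann's choice at the node after r-E and at the node after r-S and at the node after r-S-C-w can never be reached regardless of what Bo does, so varying those choices leaves every outcome unchanged.
Holding the reachable choices fixed and varying the unreachable ones freely already gives 2 × 3 × 2 = 12 equivalent strategies.
No other strategy reproduces this row, so those 12 are the full class: qTBh, qTBk, qTCh, qTCk, qTDh, qTDk, qHBh, qHBk, qHCh, qHCk, qHDh, qHDk.

12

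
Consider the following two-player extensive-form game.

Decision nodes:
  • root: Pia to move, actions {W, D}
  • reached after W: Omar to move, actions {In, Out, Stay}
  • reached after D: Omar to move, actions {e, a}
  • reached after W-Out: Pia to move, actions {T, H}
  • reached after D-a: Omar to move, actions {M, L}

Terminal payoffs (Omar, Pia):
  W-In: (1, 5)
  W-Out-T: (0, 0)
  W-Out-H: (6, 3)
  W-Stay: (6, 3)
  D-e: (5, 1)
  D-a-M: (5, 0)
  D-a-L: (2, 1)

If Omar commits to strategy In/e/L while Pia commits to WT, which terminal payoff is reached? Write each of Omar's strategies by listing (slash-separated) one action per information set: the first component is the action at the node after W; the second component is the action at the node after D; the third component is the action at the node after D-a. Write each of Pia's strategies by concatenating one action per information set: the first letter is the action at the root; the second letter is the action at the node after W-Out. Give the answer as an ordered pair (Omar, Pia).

(1, 5)

Trace the play path from the root:
  Pia plays W
  Omar plays In at [W]
→ terminal payoff (1, 5).
(Omar's choice at the node after D is never reached on this path, so it doesn't affect the outcome.)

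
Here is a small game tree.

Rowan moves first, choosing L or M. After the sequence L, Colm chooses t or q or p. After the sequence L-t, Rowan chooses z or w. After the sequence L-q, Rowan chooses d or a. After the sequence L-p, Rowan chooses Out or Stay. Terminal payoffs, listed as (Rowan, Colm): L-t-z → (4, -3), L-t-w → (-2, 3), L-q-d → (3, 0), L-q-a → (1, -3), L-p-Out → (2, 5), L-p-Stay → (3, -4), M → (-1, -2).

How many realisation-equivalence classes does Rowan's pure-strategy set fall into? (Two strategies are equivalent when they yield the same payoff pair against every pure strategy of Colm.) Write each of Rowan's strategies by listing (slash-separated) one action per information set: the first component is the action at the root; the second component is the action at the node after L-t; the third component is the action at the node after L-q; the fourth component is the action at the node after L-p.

9

Rowan has 16 pure strategies: L/z/d/Out, L/z/d/Stay, L/z/a/Out, L/z/a/Stay, L/w/d/Out, L/w/d/Stay, L/w/a/Out, L/w/a/Stay, M/z/d/Out, M/z/d/Stay, M/z/a/Out, M/z/a/Stay, M/w/d/Out, M/w/d/Stay, M/w/a/Out, M/w/a/Stay. Columns: t, q, p.
{L/z/d/Out} → row (4,-3) (3,0) (2,5)
{L/z/d/Stay} → row (4,-3) (3,0) (3,-4)
{L/z/a/Out} → row (4,-3) (1,-3) (2,5)
{L/z/a/Stay} → row (4,-3) (1,-3) (3,-4)
{L/w/d/Out} → row (-2,3) (3,0) (2,5)
{L/w/d/Stay} → row (-2,3) (3,0) (3,-4)
{L/w/a/Out} → row (-2,3) (1,-3) (2,5)
{L/w/a/Stay} → row (-2,3) (1,-3) (3,-4)
{M/z/d/Out, M/z/d/Stay, M/z/a/Out, M/z/a/Stay, M/w/d/Out, M/w/d/Stay, M/w/a/Out, M/w/a/Stay} → row (-1,-2) (-1,-2) (-1,-2)
That's 9 distinct rows out of 16 strategies.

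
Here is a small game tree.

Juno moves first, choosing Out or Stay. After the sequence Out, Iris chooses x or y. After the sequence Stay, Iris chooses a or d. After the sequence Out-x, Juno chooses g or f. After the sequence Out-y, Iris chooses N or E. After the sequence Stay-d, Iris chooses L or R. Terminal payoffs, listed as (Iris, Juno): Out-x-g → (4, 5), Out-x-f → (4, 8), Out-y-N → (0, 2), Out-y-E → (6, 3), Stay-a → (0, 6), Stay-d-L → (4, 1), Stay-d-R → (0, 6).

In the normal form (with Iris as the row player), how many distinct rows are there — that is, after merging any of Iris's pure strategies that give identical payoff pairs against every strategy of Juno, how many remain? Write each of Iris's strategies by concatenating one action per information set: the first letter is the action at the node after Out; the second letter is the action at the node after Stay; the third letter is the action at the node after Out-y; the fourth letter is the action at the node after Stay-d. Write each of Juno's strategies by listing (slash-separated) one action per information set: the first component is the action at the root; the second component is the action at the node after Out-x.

Iris has 16 pure strategies: xaNL, xaNR, xaEL, xaER, xdNL, xdNR, xdEL, xdER, yaNL, yaNR, yaEL, yaER, ydNL, ydNR, ydEL, ydER. Columns: Out/g, Out/f, Stay/g, Stay/f.
{xaNL, xaNR, xaEL, xaER, xdNR, xdER} → row (4,5) (4,8) (0,6) (0,6)
{xdNL, xdEL} → row (4,5) (4,8) (4,1) (4,1)
{yaNL, yaNR, ydNR} → row (0,2) (0,2) (0,6) (0,6)
{yaEL, yaER, ydER} → row (6,3) (6,3) (0,6) (0,6)
{ydNL} → row (0,2) (0,2) (4,1) (4,1)
{ydEL} → row (6,3) (6,3) (4,1) (4,1)
That's 6 distinct rows out of 16 strategies.

6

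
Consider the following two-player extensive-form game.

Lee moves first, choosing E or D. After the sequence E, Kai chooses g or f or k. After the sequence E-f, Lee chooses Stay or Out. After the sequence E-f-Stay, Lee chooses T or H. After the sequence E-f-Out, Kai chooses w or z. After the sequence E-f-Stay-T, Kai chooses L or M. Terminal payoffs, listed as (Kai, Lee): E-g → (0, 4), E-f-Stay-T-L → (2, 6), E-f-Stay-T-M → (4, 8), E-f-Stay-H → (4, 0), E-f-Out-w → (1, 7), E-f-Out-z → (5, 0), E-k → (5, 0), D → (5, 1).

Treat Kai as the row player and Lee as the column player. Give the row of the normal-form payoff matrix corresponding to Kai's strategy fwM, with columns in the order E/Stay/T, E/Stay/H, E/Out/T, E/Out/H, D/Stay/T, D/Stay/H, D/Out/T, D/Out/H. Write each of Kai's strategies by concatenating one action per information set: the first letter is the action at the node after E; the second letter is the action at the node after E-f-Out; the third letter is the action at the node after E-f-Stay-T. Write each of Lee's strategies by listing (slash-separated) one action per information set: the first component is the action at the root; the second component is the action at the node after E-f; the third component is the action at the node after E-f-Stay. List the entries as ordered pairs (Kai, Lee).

vs E/Stay/T: Lee plays E → Kai plays f at [E] → Lee plays Stay at [E-f] → Lee plays T at [E-f-Stay] → Kai plays M at [E-f-Stay-T] → (4, 8)
vs E/Stay/H: Lee plays E → Kai plays f at [E] → Lee plays Stay at [E-f] → Lee plays H at [E-f-Stay] → (4, 0)
vs E/Out/T: Lee plays E → Kai plays f at [E] → Lee plays Out at [E-f] → Kai plays w at [E-f-Out] → (1, 7)
vs E/Out/H: Lee plays E → Kai plays f at [E] → Lee plays Out at [E-f] → Kai plays w at [E-f-Out] → (1, 7)
vs D/Stay/T: Lee plays D → (5, 1)
vs D/Stay/H: Lee plays D → (5, 1)
vs D/Out/T: Lee plays D → (5, 1)
vs D/Out/H: Lee plays D → (5, 1)

(4,8) (4,0) (1,7) (1,7) (5,1) (5,1) (5,1) (5,1)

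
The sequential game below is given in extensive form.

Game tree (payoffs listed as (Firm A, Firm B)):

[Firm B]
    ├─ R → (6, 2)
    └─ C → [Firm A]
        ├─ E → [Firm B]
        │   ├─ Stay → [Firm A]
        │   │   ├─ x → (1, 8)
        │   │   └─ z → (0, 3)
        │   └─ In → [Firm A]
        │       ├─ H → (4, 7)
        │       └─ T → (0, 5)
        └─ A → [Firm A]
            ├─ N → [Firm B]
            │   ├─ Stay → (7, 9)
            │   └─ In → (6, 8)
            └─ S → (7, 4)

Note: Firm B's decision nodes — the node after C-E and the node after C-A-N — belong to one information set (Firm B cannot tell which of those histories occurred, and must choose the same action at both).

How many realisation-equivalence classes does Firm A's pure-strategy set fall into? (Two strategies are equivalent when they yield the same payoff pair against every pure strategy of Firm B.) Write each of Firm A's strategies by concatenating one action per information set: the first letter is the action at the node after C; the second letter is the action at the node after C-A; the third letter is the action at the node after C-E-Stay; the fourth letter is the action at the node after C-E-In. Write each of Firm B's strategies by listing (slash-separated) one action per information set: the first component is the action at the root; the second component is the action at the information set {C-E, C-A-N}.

Firm A has 16 pure strategies: ENxH, ENxT, ENzH, ENzT, ESxH, ESxT, ESzH, ESzT, ANxH, ANxT, ANzH, ANzT, ASxH, ASxT, ASzH, ASzT. Columns: R/Stay, R/In, C/Stay, C/In.
{ENxH, ESxH} → row (6,2) (6,2) (1,8) (4,7)
{ENxT, ESxT} → row (6,2) (6,2) (1,8) (0,5)
{ENzH, ESzH} → row (6,2) (6,2) (0,3) (4,7)
{ENzT, ESzT} → row (6,2) (6,2) (0,3) (0,5)
{ANxH, ANxT, ANzH, ANzT} → row (6,2) (6,2) (7,9) (6,8)
{ASxH, ASxT, ASzH, ASzT} → row (6,2) (6,2) (7,4) (7,4)
That's 6 distinct rows out of 16 strategies.

6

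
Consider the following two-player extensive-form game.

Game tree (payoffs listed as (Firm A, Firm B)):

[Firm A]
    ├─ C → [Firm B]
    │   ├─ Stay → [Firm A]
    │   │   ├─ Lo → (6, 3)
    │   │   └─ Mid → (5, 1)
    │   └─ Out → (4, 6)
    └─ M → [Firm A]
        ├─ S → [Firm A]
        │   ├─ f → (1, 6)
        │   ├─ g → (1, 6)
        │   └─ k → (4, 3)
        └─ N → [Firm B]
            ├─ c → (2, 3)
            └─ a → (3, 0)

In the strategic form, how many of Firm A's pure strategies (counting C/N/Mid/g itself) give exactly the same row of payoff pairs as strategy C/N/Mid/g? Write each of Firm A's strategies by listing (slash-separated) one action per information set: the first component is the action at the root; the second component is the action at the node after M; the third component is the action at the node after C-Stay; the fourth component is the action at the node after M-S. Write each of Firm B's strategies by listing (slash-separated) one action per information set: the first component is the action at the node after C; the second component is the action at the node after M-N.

Row for C/N/Mid/g (columns Stay/c, Stay/a, Out/c, Out/a): (5,1) (5,1) (4,6) (4,6).
Under C/N/Mid/g, Firm A's choice at the node after M and at the node after M-S can never be reached regardless of what Firm B does, so varying those choices leaves every outcome unchanged.
Holding the reachable choices fixed and varying the unreachable ones freely already gives 2 × 3 = 6 equivalent strategies.
No other strategy reproduces this row, so those 6 are the full class: C/S/Mid/f, C/S/Mid/g, C/S/Mid/k, C/N/Mid/f, C/N/Mid/g, C/N/Mid/k.

6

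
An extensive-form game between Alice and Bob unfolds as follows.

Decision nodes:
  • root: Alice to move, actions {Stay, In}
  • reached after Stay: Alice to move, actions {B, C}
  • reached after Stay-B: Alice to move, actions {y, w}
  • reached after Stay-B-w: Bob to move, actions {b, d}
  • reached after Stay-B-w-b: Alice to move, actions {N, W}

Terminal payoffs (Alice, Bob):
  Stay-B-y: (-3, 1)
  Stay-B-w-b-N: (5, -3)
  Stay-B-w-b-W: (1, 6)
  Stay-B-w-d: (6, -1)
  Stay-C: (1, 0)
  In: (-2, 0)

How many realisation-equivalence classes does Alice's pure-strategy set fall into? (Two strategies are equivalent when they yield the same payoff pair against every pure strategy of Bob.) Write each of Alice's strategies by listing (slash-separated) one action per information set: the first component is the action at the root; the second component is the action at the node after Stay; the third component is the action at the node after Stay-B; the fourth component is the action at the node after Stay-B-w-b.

5

Alice has 16 pure strategies: Stay/B/y/N, Stay/B/y/W, Stay/B/w/N, Stay/B/w/W, Stay/C/y/N, Stay/C/y/W, Stay/C/w/N, Stay/C/w/W, In/B/y/N, In/B/y/W, In/B/w/N, In/B/w/W, In/C/y/N, In/C/y/W, In/C/w/N, In/C/w/W. Columns: b, d.
{Stay/B/y/N, Stay/B/y/W} → row (-3,1) (-3,1)
{Stay/B/w/N} → row (5,-3) (6,-1)
{Stay/B/w/W} → row (1,6) (6,-1)
{Stay/C/y/N, Stay/C/y/W, Stay/C/w/N, Stay/C/w/W} → row (1,0) (1,0)
{In/B/y/N, In/B/y/W, In/B/w/N, In/B/w/W, In/C/y/N, In/C/y/W, In/C/w/N, In/C/w/W} → row (-2,0) (-2,0)
That's 5 distinct rows out of 16 strategies.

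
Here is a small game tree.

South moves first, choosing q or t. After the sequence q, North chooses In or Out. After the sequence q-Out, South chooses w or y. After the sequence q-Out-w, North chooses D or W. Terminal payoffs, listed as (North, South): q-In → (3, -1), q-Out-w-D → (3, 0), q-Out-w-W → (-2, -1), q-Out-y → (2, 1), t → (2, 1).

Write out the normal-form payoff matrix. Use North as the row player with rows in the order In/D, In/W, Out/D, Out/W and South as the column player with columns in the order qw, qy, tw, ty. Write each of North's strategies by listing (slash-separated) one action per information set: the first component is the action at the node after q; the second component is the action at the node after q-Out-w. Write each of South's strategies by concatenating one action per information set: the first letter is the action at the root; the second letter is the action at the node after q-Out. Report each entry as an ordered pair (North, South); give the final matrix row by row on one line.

In/D: (3,-1) (3,-1) (2,1) (2,1) | In/W: (3,-1) (3,-1) (2,1) (2,1) | Out/D: (3,0) (2,1) (2,1) (2,1) | Out/W: (-2,-1) (2,1) (2,1) (2,1)

            qw       qy       tw       ty
 In/D   (3,-1)   (3,-1)    (2,1)    (2,1)
 In/W   (3,-1)   (3,-1)    (2,1)    (2,1)
Out/D    (3,0)    (2,1)    (2,1)    (2,1)
Out/W  (-2,-1)    (2,1)    (2,1)    (2,1)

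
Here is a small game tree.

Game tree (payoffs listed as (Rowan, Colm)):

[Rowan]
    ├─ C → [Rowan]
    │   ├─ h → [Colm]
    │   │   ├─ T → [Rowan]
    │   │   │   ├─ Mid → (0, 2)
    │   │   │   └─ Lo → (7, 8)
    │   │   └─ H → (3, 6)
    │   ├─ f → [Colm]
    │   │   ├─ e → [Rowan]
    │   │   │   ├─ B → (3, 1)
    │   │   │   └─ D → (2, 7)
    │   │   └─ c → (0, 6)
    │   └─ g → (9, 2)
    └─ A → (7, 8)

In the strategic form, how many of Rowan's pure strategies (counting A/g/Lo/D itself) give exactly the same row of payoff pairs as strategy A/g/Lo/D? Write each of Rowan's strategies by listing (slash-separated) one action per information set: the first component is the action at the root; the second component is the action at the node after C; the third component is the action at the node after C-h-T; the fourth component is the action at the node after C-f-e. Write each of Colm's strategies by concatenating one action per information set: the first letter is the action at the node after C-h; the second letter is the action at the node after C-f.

12

Row for A/g/Lo/D (columns Te, Tc, He, Hc): (7,8) (7,8) (7,8) (7,8).
Under A/g/Lo/D, Rowan's choice at the node after C and at the node after C-h-T and at the node after C-f-e can never be reached regardless of what Colm does, so varying those choices leaves every outcome unchanged.
Holding the reachable choices fixed and varying the unreachable ones freely already gives 3 × 2 × 2 = 12 equivalent strategies.
No other strategy reproduces this row, so those 12 are the full class: A/h/Mid/B, A/h/Mid/D, A/h/Lo/B, A/h/Lo/D, A/f/Mid/B, A/f/Mid/D, A/f/Lo/B, A/f/Lo/D, A/g/Mid/B, A/g/Mid/D, A/g/Lo/B, A/g/Lo/D.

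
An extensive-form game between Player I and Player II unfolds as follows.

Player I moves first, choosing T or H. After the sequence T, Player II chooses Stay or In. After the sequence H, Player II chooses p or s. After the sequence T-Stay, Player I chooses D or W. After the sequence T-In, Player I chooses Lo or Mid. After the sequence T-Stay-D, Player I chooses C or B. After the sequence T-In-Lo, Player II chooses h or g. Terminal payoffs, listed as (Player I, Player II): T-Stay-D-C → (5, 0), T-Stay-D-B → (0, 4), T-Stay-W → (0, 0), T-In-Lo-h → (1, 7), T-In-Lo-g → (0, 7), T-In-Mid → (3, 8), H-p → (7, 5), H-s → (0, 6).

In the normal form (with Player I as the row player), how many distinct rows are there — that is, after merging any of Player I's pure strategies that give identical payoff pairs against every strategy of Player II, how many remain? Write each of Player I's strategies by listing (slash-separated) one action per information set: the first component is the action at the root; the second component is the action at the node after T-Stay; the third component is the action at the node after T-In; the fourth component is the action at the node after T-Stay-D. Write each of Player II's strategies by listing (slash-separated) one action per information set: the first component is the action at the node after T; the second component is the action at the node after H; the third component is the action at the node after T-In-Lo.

Player I has 16 pure strategies: T/D/Lo/C, T/D/Lo/B, T/D/Mid/C, T/D/Mid/B, T/W/Lo/C, T/W/Lo/B, T/W/Mid/C, T/W/Mid/B, H/D/Lo/C, H/D/Lo/B, H/D/Mid/C, H/D/Mid/B, H/W/Lo/C, H/W/Lo/B, H/W/Mid/C, H/W/Mid/B. Columns: Stay/p/h, Stay/p/g, Stay/s/h, Stay/s/g, In/p/h, In/p/g, In/s/h, In/s/g.
{T/D/Lo/C} → row (5,0) (5,0) (5,0) (5,0) (1,7) (0,7) (1,7) (0,7)
{T/D/Lo/B} → row (0,4) (0,4) (0,4) (0,4) (1,7) (0,7) (1,7) (0,7)
{T/D/Mid/C} → row (5,0) (5,0) (5,0) (5,0) (3,8) (3,8) (3,8) (3,8)
{T/D/Mid/B} → row (0,4) (0,4) (0,4) (0,4) (3,8) (3,8) (3,8) (3,8)
{T/W/Lo/C, T/W/Lo/B} → row (0,0) (0,0) (0,0) (0,0) (1,7) (0,7) (1,7) (0,7)
{T/W/Mid/C, T/W/Mid/B} → row (0,0) (0,0) (0,0) (0,0) (3,8) (3,8) (3,8) (3,8)
{H/D/Lo/C, H/D/Lo/B, H/D/Mid/C, H/D/Mid/B, H/W/Lo/C, H/W/Lo/B, H/W/Mid/C, H/W/Mid/B} → row (7,5) (7,5) (0,6) (0,6) (7,5) (7,5) (0,6) (0,6)
That's 7 distinct rows out of 16 strategies.

7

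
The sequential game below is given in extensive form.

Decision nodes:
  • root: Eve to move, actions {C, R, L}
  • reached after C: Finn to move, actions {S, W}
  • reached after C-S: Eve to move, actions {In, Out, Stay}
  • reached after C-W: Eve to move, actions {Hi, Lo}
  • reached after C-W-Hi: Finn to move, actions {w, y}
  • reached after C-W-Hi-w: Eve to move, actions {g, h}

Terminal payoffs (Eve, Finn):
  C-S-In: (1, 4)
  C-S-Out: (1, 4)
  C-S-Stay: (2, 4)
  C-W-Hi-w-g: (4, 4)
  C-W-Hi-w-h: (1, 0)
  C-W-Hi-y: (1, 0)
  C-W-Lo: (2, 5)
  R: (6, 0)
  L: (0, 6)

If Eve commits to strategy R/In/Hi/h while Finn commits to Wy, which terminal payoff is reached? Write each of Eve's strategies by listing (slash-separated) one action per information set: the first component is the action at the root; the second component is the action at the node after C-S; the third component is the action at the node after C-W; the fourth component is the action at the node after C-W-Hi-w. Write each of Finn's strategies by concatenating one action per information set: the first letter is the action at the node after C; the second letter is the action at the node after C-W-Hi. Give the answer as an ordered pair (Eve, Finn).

(6, 0)

Trace the play path from the root:
  Eve plays R
→ terminal payoff (6, 0).
(Eve's choice at the node after C-S is never reached on this path, so it doesn't affect the outcome.)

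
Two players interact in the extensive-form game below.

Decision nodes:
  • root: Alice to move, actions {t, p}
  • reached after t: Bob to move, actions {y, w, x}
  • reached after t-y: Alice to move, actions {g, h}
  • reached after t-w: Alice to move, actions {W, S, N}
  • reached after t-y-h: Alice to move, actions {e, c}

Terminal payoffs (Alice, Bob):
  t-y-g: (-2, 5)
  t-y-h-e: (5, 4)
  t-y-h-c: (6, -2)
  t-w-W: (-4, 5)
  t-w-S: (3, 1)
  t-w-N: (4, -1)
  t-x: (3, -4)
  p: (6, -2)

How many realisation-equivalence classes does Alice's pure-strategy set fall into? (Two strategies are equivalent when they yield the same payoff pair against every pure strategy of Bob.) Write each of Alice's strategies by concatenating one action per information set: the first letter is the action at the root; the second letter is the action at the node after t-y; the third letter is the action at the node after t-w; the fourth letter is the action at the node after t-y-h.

10

Alice has 24 pure strategies: tgWe, tgWc, tgSe, tgSc, tgNe, tgNc, thWe, thWc, thSe, thSc, thNe, thNc, pgWe, pgWc, pgSe, pgSc, pgNe, pgNc, phWe, phWc, phSe, phSc, phNe, phNc. Columns: y, w, x.
{tgWe, tgWc} → row (-2,5) (-4,5) (3,-4)
{tgSe, tgSc} → row (-2,5) (3,1) (3,-4)
{tgNe, tgNc} → row (-2,5) (4,-1) (3,-4)
{thWe} → row (5,4) (-4,5) (3,-4)
{thWc} → row (6,-2) (-4,5) (3,-4)
{thSe} → row (5,4) (3,1) (3,-4)
{thSc} → row (6,-2) (3,1) (3,-4)
{thNe} → row (5,4) (4,-1) (3,-4)
{thNc} → row (6,-2) (4,-1) (3,-4)
{pgWe, pgWc, pgSe, pgSc, pgNe, pgNc, phWe, phWc, phSe, phSc, phNe, phNc} → row (6,-2) (6,-2) (6,-2)
That's 10 distinct rows out of 24 strategies.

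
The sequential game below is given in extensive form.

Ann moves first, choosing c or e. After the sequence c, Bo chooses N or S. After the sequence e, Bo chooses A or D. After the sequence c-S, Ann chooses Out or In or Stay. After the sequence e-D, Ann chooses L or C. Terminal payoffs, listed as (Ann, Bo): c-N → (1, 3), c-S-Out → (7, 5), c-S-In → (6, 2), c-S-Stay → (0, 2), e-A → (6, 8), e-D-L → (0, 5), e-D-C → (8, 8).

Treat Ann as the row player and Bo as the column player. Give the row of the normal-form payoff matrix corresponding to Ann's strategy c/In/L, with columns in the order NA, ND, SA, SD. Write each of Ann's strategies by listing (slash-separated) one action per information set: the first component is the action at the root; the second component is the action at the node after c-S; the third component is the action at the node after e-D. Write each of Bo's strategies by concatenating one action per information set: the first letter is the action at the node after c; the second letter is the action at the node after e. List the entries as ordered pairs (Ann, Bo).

(1,3) (1,3) (6,2) (6,2)

vs NA: Ann plays c → Bo plays N at [c] → (1, 3)
vs ND: Ann plays c → Bo plays N at [c] → (1, 3)
vs SA: Ann plays c → Bo plays S at [c] → Ann plays In at [c-S] → (6, 2)
vs SD: Ann plays c → Bo plays S at [c] → Ann plays In at [c-S] → (6, 2)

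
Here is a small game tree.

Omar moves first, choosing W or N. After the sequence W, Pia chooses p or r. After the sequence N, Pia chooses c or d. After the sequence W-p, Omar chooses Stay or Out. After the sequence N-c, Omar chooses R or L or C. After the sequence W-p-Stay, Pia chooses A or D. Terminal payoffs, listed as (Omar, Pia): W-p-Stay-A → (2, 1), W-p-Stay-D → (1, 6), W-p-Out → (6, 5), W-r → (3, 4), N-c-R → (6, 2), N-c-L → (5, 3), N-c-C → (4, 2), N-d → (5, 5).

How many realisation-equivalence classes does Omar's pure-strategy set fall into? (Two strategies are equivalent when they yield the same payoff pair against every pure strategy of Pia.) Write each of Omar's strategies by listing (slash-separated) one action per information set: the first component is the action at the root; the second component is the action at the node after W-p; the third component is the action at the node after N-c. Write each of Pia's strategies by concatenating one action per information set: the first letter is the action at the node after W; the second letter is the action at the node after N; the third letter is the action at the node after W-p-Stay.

Omar has 12 pure strategies: W/Stay/R, W/Stay/L, W/Stay/C, W/Out/R, W/Out/L, W/Out/C, N/Stay/R, N/Stay/L, N/Stay/C, N/Out/R, N/Out/L, N/Out/C. Columns: pcA, pcD, pdA, pdD, rcA, rcD, rdA, rdD.
{W/Stay/R, W/Stay/L, W/Stay/C} → row (2,1) (1,6) (2,1) (1,6) (3,4) (3,4) (3,4) (3,4)
{W/Out/R, W/Out/L, W/Out/C} → row (6,5) (6,5) (6,5) (6,5) (3,4) (3,4) (3,4) (3,4)
{N/Stay/R, N/Out/R} → row (6,2) (6,2) (5,5) (5,5) (6,2) (6,2) (5,5) (5,5)
{N/Stay/L, N/Out/L} → row (5,3) (5,3) (5,5) (5,5) (5,3) (5,3) (5,5) (5,5)
{N/Stay/C, N/Out/C} → row (4,2) (4,2) (5,5) (5,5) (4,2) (4,2) (5,5) (5,5)
That's 5 distinct rows out of 12 strategies.

5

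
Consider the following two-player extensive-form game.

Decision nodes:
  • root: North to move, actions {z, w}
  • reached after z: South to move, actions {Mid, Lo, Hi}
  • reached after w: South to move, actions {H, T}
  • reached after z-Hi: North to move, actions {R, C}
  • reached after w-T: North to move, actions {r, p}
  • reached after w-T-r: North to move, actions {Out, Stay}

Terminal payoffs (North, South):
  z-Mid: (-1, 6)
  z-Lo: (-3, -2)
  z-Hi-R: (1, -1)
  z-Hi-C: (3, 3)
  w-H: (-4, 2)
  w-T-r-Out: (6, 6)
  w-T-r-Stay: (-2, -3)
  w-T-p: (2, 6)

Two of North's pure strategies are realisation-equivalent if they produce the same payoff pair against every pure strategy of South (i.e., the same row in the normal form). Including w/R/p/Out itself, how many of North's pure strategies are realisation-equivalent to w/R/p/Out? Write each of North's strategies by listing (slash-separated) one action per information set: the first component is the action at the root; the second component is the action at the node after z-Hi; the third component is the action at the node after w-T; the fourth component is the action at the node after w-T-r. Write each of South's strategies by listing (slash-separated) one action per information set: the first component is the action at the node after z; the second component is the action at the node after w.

4

Row for w/R/p/Out (columns Mid/H, Mid/T, Lo/H, Lo/T, Hi/H, Hi/T): (-4,2) (2,6) (-4,2) (2,6) (-4,2) (2,6).
Under w/R/p/Out, North's choice at the node after z-Hi and at the node after w-T-r can never be reached regardless of what South does, so varying those choices leaves every outcome unchanged.
Holding the reachable choices fixed and varying the unreachable ones freely already gives 2 × 2 = 4 equivalent strategies.
No other strategy reproduces this row, so those 4 are the full class: w/R/p/Out, w/R/p/Stay, w/C/p/Out, w/C/p/Stay.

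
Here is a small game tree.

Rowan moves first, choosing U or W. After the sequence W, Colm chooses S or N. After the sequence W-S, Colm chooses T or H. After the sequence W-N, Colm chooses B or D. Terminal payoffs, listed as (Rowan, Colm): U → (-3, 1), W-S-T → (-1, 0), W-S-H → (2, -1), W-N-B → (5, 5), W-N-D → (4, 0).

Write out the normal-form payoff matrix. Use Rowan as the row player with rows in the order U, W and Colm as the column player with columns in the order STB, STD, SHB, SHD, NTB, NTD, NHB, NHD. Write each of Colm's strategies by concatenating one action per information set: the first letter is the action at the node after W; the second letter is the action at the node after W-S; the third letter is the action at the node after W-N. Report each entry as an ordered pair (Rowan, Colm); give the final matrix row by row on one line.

Row U: STB→(-3,1), STD→(-3,1), SHB→(-3,1), SHD→(-3,1), NTB→(-3,1), NTD→(-3,1), NHB→(-3,1), NHD→(-3,1)
Row W: STB→(-1,0), STD→(-1,0), SHB→(2,-1), SHD→(2,-1), NTB→(5,5), NTD→(4,0), NHB→(5,5), NHD→(4,0)

U: (-3,1) (-3,1) (-3,1) (-3,1) (-3,1) (-3,1) (-3,1) (-3,1) | W: (-1,0) (-1,0) (2,-1) (2,-1) (5,5) (4,0) (5,5) (4,0)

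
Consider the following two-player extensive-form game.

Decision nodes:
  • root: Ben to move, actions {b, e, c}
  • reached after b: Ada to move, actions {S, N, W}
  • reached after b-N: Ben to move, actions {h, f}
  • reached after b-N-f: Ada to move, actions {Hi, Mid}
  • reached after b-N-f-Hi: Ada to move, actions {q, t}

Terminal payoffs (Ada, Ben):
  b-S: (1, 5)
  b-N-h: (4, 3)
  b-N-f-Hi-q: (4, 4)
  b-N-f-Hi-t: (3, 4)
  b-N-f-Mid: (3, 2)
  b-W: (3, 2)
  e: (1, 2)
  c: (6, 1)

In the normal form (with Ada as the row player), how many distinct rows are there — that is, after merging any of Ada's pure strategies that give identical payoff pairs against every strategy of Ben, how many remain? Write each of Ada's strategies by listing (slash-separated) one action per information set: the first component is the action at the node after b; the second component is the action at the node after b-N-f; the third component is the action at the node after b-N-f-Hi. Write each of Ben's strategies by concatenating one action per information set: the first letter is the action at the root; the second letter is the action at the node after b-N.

Ada has 12 pure strategies: S/Hi/q, S/Hi/t, S/Mid/q, S/Mid/t, N/Hi/q, N/Hi/t, N/Mid/q, N/Mid/t, W/Hi/q, W/Hi/t, W/Mid/q, W/Mid/t. Columns: bh, bf, eh, ef, ch, cf.
{S/Hi/q, S/Hi/t, S/Mid/q, S/Mid/t} → row (1,5) (1,5) (1,2) (1,2) (6,1) (6,1)
{N/Hi/q} → row (4,3) (4,4) (1,2) (1,2) (6,1) (6,1)
{N/Hi/t} → row (4,3) (3,4) (1,2) (1,2) (6,1) (6,1)
{N/Mid/q, N/Mid/t} → row (4,3) (3,2) (1,2) (1,2) (6,1) (6,1)
{W/Hi/q, W/Hi/t, W/Mid/q, W/Mid/t} → row (3,2) (3,2) (1,2) (1,2) (6,1) (6,1)
That's 5 distinct rows out of 12 strategies.

5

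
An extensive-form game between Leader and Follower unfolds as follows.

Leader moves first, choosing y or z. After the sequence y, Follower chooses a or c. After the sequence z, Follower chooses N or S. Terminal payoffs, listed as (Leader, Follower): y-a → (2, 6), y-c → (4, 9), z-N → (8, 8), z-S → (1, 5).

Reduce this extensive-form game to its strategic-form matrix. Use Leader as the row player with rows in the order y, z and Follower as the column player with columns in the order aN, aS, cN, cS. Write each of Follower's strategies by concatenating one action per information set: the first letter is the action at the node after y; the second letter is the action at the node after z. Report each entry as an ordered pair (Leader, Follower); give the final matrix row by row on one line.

Row y: aN→(2,6), aS→(2,6), cN→(4,9), cS→(4,9)
Row z: aN→(8,8), aS→(1,5), cN→(8,8), cS→(1,5)

y: (2,6) (2,6) (4,9) (4,9) | z: (8,8) (1,5) (8,8) (1,5)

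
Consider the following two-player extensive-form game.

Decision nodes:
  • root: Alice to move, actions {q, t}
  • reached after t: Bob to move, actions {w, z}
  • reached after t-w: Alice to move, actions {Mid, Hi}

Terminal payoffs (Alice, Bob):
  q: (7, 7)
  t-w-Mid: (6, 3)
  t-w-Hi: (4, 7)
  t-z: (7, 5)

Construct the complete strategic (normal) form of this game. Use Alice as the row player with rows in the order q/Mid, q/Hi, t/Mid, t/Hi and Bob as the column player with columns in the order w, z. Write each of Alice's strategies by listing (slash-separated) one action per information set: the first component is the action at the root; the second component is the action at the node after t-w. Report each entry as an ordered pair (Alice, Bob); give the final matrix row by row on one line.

q/Mid: (7,7) (7,7) | q/Hi: (7,7) (7,7) | t/Mid: (6,3) (7,5) | t/Hi: (4,7) (7,5)

Row q/Mid: w→(7,7), z→(7,7)
Row q/Hi: w→(7,7), z→(7,7)
Row t/Mid: w→(6,3), z→(7,5)
Row t/Hi: w→(4,7), z→(7,5)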